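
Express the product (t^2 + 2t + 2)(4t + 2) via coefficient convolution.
Ascending coefficients: a = [2, 2, 1], b = [2, 4]. c[0] = 2×2 = 4; c[1] = 2×4 + 2×2 = 12; c[2] = 2×4 + 1×2 = 10; c[3] = 1×4 = 4. Result coefficients: [4, 12, 10, 4] → 4t^3 + 10t^2 + 12t + 4

4t^3 + 10t^2 + 12t + 4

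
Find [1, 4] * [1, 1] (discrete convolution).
y[0] = 1×1 = 1; y[1] = 1×1 + 4×1 = 5; y[2] = 4×1 = 4

[1, 5, 4]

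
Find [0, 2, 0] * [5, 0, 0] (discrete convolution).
y[0] = 0×5 = 0; y[1] = 0×0 + 2×5 = 10; y[2] = 0×0 + 2×0 + 0×5 = 0; y[3] = 2×0 + 0×0 = 0; y[4] = 0×0 = 0

[0, 10, 0, 0, 0]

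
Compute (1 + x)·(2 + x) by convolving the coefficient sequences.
Ascending coefficients: a = [1, 1], b = [2, 1]. c[0] = 1×2 = 2; c[1] = 1×1 + 1×2 = 3; c[2] = 1×1 = 1. Result coefficients: [2, 3, 1] → 2 + 3x + x^2

2 + 3x + x^2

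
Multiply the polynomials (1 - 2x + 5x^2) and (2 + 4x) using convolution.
Ascending coefficients: a = [1, -2, 5], b = [2, 4]. c[0] = 1×2 = 2; c[1] = 1×4 + -2×2 = 0; c[2] = -2×4 + 5×2 = 2; c[3] = 5×4 = 20. Result coefficients: [2, 0, 2, 20] → 2 + 2x^2 + 20x^3

2 + 2x^2 + 20x^3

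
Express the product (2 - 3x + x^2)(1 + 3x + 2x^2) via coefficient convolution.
Ascending coefficients: a = [2, -3, 1], b = [1, 3, 2]. c[0] = 2×1 = 2; c[1] = 2×3 + -3×1 = 3; c[2] = 2×2 + -3×3 + 1×1 = -4; c[3] = -3×2 + 1×3 = -3; c[4] = 1×2 = 2. Result coefficients: [2, 3, -4, -3, 2] → 2 + 3x - 4x^2 - 3x^3 + 2x^4

2 + 3x - 4x^2 - 3x^3 + 2x^4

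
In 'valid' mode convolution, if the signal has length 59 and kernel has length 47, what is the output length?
'Valid' mode counts only positions where the kernel fully overlaps the signal: m - n + 1 = 59 - 47 + 1 = 13

13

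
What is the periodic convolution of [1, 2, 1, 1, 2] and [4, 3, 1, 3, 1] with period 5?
Use y[k] = Σ_j s[j]·t[(k-j) mod 5]. y[0] = 1×4 + 2×1 + 1×3 + 1×1 + 2×3 = 16; y[1] = 1×3 + 2×4 + 1×1 + 1×3 + 2×1 = 17; y[2] = 1×1 + 2×3 + 1×4 + 1×1 + 2×3 = 18; y[3] = 1×3 + 2×1 + 1×3 + 1×4 + 2×1 = 14; y[4] = 1×1 + 2×3 + 1×1 + 1×3 + 2×4 = 19. Result: [16, 17, 18, 14, 19]

[16, 17, 18, 14, 19]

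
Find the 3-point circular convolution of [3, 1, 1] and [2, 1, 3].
Use y[k] = Σ_j s[j]·t[(k-j) mod 3]. y[0] = 3×2 + 1×3 + 1×1 = 10; y[1] = 3×1 + 1×2 + 1×3 = 8; y[2] = 3×3 + 1×1 + 1×2 = 12. Result: [10, 8, 12]

[10, 8, 12]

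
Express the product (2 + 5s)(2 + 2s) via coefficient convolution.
Ascending coefficients: a = [2, 5], b = [2, 2]. c[0] = 2×2 = 4; c[1] = 2×2 + 5×2 = 14; c[2] = 5×2 = 10. Result coefficients: [4, 14, 10] → 4 + 14s + 10s^2

4 + 14s + 10s^2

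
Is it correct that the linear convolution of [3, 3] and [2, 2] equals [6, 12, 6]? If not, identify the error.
Recompute linear convolution of [3, 3] and [2, 2]: y[0] = 3×2 = 6; y[1] = 3×2 + 3×2 = 12; y[2] = 3×2 = 6 → [6, 12, 6]. Given [6, 12, 6] matches, so answer: Yes

Yes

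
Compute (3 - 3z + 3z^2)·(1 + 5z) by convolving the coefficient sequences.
Ascending coefficients: a = [3, -3, 3], b = [1, 5]. c[0] = 3×1 = 3; c[1] = 3×5 + -3×1 = 12; c[2] = -3×5 + 3×1 = -12; c[3] = 3×5 = 15. Result coefficients: [3, 12, -12, 15] → 3 + 12z - 12z^2 + 15z^3

3 + 12z - 12z^2 + 15z^3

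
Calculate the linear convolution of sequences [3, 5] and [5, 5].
y[0] = 3×5 = 15; y[1] = 3×5 + 5×5 = 40; y[2] = 5×5 = 25

[15, 40, 25]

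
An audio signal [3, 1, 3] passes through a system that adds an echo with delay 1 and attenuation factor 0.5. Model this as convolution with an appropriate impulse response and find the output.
Direct-path + delayed-attenuated-path model → impulse response h = [1, 0.5] (1 at lag 0, 0.5 at lag 1). Output y[n] = x[n] + 0.5·x[n - 1] (with x[n] = 0 outside 0..2): y[0] = 3 + 0.5×0 = 3; y[1] = 1 + 0.5×3 = 2.5; y[2] = 3 + 0.5×1 = 3.5; y[3] = 0 + 0.5×3 = 1.5. So y = [3, 2.5, 3.5, 1.5]

[3, 2.5, 3.5, 1.5]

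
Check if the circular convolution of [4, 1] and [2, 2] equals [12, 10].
Recompute circular convolution of [4, 1] and [2, 2]: y[0] = 4×2 + 1×2 = 10; y[1] = 4×2 + 1×2 = 10 → [10, 10]. Compare to given [12, 10]: they differ at index 0: given 12, correct 10, so answer: No

No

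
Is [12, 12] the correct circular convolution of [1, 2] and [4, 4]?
Recompute circular convolution of [1, 2] and [4, 4]: y[0] = 1×4 + 2×4 = 12; y[1] = 1×4 + 2×4 = 12 → [12, 12]. Given [12, 12] matches, so answer: Yes

Yes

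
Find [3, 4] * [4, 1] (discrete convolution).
y[0] = 3×4 = 12; y[1] = 3×1 + 4×4 = 19; y[2] = 4×1 = 4

[12, 19, 4]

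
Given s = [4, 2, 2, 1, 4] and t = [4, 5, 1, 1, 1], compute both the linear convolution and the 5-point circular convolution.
Linear: y_lin[0] = 4×4 = 16; y_lin[1] = 4×5 + 2×4 = 28; y_lin[2] = 4×1 + 2×5 + 2×4 = 22; y_lin[3] = 4×1 + 2×1 + 2×5 + 1×4 = 20; y_lin[4] = 4×1 + 2×1 + 2×1 + 1×5 + 4×4 = 29; y_lin[5] = 2×1 + 2×1 + 1×1 + 4×5 = 25; y_lin[6] = 2×1 + 1×1 + 4×1 = 7; y_lin[7] = 1×1 + 4×1 = 5; y_lin[8] = 4×1 = 4 → [16, 28, 22, 20, 29, 25, 7, 5, 4]. Circular (length 5): y[0] = 4×4 + 2×1 + 2×1 + 1×1 + 4×5 = 41; y[1] = 4×5 + 2×4 + 2×1 + 1×1 + 4×1 = 35; y[2] = 4×1 + 2×5 + 2×4 + 1×1 + 4×1 = 27; y[3] = 4×1 + 2×1 + 2×5 + 1×4 + 4×1 = 24; y[4] = 4×1 + 2×1 + 2×1 + 1×5 + 4×4 = 29 → [41, 35, 27, 24, 29]

Linear: [16, 28, 22, 20, 29, 25, 7, 5, 4], Circular: [41, 35, 27, 24, 29]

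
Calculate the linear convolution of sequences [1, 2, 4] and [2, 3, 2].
y[0] = 1×2 = 2; y[1] = 1×3 + 2×2 = 7; y[2] = 1×2 + 2×3 + 4×2 = 16; y[3] = 2×2 + 4×3 = 16; y[4] = 4×2 = 8

[2, 7, 16, 16, 8]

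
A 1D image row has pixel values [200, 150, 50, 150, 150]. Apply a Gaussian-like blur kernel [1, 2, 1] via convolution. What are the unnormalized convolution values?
Convolve image row [200, 150, 50, 150, 150] with kernel [1, 2, 1]: y[0] = 200×1 = 200; y[1] = 200×2 + 150×1 = 550; y[2] = 200×1 + 150×2 + 50×1 = 550; y[3] = 150×1 + 50×2 + 150×1 = 400; y[4] = 50×1 + 150×2 + 150×1 = 500; y[5] = 150×1 + 150×2 = 450; y[6] = 150×1 = 150 → [200, 550, 550, 400, 500, 450, 150]. Normalization factor = sum(kernel) = 4.

[200, 550, 550, 400, 500, 450, 150]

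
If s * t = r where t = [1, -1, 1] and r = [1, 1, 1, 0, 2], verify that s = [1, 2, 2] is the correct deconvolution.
Forward-compute [1, 2, 2] * [1, -1, 1]: r[0] = 1×1 = 1; r[1] = 1×-1 + 2×1 = 1; r[2] = 1×1 + 2×-1 + 2×1 = 1; r[3] = 2×1 + 2×-1 = 0; r[4] = 2×1 = 2 → [1, 1, 1, 0, 2]. Matches given r = [1, 1, 1, 0, 2], so verified.

Verified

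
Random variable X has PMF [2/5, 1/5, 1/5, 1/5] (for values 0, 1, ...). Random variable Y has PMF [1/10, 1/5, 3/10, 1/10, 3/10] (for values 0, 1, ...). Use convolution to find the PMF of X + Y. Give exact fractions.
P(X+Y=k) = Σ_i P(X=i)·P(Y=k-i) — a convolution of [2/5, 1/5, 1/5, 1/5] and [1/10, 1/5, 3/10, 1/10, 3/10]. P(X+Y=0) = (2/5)×(1/10) = 1/25; P(X+Y=1) = (2/5)×(1/5) + (1/5)×(1/10) = 2/25 + 1/50 = 1/10; P(X+Y=2) = (2/5)×(3/10) + (1/5)×(1/5) + (1/5)×(1/10) = 3/25 + 1/25 + 1/50 = 9/50; P(X+Y=3) = (2/5)×(1/10) + (1/5)×(3/10) + (1/5)×(1/5) + (1/5)×(1/10) = 1/25 + 3/50 + 1/25 + 1/50 = 4/25; P(X+Y=4) = (2/5)×(3/10) + (1/5)×(1/10) + (1/5)×(3/10) + (1/5)×(1/5) = 3/25 + 1/50 + 3/50 + 1/25 = 6/25; P(X+Y=5) = (1/5)×(3/10) + (1/5)×(1/10) + (1/5)×(3/10) = 3/50 + 1/50 + 3/50 = 7/50; P(X+Y=6) = (1/5)×(3/10) + (1/5)×(1/10) = 3/50 + 1/50 = 2/25; P(X+Y=7) = (1/5)×(3/10) = 3/50. PMF: [1/25, 1/10, 9/50, 4/25, 6/25, 7/50, 2/25, 3/50] (sums to 1 ✓)

[1/25, 1/10, 9/50, 4/25, 6/25, 7/50, 2/25, 3/50]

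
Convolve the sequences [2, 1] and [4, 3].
y[0] = 2×4 = 8; y[1] = 2×3 + 1×4 = 10; y[2] = 1×3 = 3

[8, 10, 3]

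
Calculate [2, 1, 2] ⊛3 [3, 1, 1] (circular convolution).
Use y[k] = Σ_j s[j]·t[(k-j) mod 3]. y[0] = 2×3 + 1×1 + 2×1 = 9; y[1] = 2×1 + 1×3 + 2×1 = 7; y[2] = 2×1 + 1×1 + 2×3 = 9. Result: [9, 7, 9]

[9, 7, 9]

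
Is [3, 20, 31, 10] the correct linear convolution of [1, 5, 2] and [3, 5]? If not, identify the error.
Recompute linear convolution of [1, 5, 2] and [3, 5]: y[0] = 1×3 = 3; y[1] = 1×5 + 5×3 = 20; y[2] = 5×5 + 2×3 = 31; y[3] = 2×5 = 10 → [3, 20, 31, 10]. Given [3, 20, 31, 10] matches, so answer: Yes

Yes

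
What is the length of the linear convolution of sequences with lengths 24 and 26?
Linear/full convolution length: m + n - 1 = 24 + 26 - 1 = 49

49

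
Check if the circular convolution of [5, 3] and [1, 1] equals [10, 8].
Recompute circular convolution of [5, 3] and [1, 1]: y[0] = 5×1 + 3×1 = 8; y[1] = 5×1 + 3×1 = 8 → [8, 8]. Compare to given [10, 8]: they differ at index 0: given 10, correct 8, so answer: No

No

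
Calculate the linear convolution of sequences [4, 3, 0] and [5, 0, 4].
y[0] = 4×5 = 20; y[1] = 4×0 + 3×5 = 15; y[2] = 4×4 + 3×0 + 0×5 = 16; y[3] = 3×4 + 0×0 = 12; y[4] = 0×4 = 0

[20, 15, 16, 12, 0]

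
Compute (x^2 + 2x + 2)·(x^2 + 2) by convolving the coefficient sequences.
Ascending coefficients: a = [2, 2, 1], b = [2, 0, 1]. c[0] = 2×2 = 4; c[1] = 2×0 + 2×2 = 4; c[2] = 2×1 + 2×0 + 1×2 = 4; c[3] = 2×1 + 1×0 = 2; c[4] = 1×1 = 1. Result coefficients: [4, 4, 4, 2, 1] → x^4 + 2x^3 + 4x^2 + 4x + 4

x^4 + 2x^3 + 4x^2 + 4x + 4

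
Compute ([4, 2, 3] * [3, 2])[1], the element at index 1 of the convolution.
Use y[k] = Σ_i a[i]·b[k-i] at k=1. y[1] = 4×2 + 2×3 = 14

14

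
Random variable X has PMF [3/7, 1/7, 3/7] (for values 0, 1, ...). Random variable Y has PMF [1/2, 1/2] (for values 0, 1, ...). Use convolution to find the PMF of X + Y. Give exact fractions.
P(X+Y=k) = Σ_i P(X=i)·P(Y=k-i) — a convolution of [3/7, 1/7, 3/7] and [1/2, 1/2]. P(X+Y=0) = (3/7)×(1/2) = 3/14; P(X+Y=1) = (3/7)×(1/2) + (1/7)×(1/2) = 3/14 + 1/14 = 2/7; P(X+Y=2) = (1/7)×(1/2) + (3/7)×(1/2) = 1/14 + 3/14 = 2/7; P(X+Y=3) = (3/7)×(1/2) = 3/14. PMF: [3/14, 2/7, 2/7, 3/14] (sums to 1 ✓)

[3/14, 2/7, 2/7, 3/14]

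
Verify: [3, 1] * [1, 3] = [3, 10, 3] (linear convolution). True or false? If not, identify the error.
Recompute linear convolution of [3, 1] and [1, 3]: y[0] = 3×1 = 3; y[1] = 3×3 + 1×1 = 10; y[2] = 1×3 = 3 → [3, 10, 3]. Given [3, 10, 3] matches, so answer: Yes

Yes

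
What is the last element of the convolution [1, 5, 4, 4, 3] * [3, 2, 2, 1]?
Use y[k] = Σ_i a[i]·b[k-i] at k=7. y[7] = 3×1 = 3

3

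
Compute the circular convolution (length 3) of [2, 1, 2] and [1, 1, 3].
Use y[k] = Σ_j f[j]·g[(k-j) mod 3]. y[0] = 2×1 + 1×3 + 2×1 = 7; y[1] = 2×1 + 1×1 + 2×3 = 9; y[2] = 2×3 + 1×1 + 2×1 = 9. Result: [7, 9, 9]

[7, 9, 9]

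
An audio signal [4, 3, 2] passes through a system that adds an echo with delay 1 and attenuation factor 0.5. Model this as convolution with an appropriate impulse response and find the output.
Direct-path + delayed-attenuated-path model → impulse response h = [1, 0.5] (1 at lag 0, 0.5 at lag 1). Output y[n] = x[n] + 0.5·x[n - 1] (with x[n] = 0 outside 0..2): y[0] = 4 + 0.5×0 = 4; y[1] = 3 + 0.5×4 = 5.0; y[2] = 2 + 0.5×3 = 3.5; y[3] = 0 + 0.5×2 = 1.0. So y = [4, 5.0, 3.5, 1.0]

[4, 5.0, 3.5, 1.0]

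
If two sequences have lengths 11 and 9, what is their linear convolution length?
Linear/full convolution length: m + n - 1 = 11 + 9 - 1 = 19

19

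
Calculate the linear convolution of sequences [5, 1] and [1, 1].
y[0] = 5×1 = 5; y[1] = 5×1 + 1×1 = 6; y[2] = 1×1 = 1

[5, 6, 1]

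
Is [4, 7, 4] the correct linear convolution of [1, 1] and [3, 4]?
Recompute linear convolution of [1, 1] and [3, 4]: y[0] = 1×3 = 3; y[1] = 1×4 + 1×3 = 7; y[2] = 1×4 = 4 → [3, 7, 4]. Compare to given [4, 7, 4]: they differ at index 0: given 4, correct 3, so answer: No

No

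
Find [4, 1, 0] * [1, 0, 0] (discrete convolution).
y[0] = 4×1 = 4; y[1] = 4×0 + 1×1 = 1; y[2] = 4×0 + 1×0 + 0×1 = 0; y[3] = 1×0 + 0×0 = 0; y[4] = 0×0 = 0

[4, 1, 0, 0, 0]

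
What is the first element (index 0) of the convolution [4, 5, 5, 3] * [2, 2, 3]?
Use y[k] = Σ_i a[i]·b[k-i] at k=0. y[0] = 4×2 = 8

8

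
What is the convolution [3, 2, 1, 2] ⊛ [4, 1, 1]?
y[0] = 3×4 = 12; y[1] = 3×1 + 2×4 = 11; y[2] = 3×1 + 2×1 + 1×4 = 9; y[3] = 2×1 + 1×1 + 2×4 = 11; y[4] = 1×1 + 2×1 = 3; y[5] = 2×1 = 2

[12, 11, 9, 11, 3, 2]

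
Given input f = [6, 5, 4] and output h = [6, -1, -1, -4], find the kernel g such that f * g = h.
Output length 4 = len(f) + len(g) - 1 ⇒ len(g) = 2. Solve g forward using g[k] = (h[k] - Σ_{i≥1} f[i]·g[k-i]) / f[0]: g[0] = h[0] / f[0] = 6 / 6 = 1; g[1] = (h[1] - 5×1) / f[0] = (-1 - 5×1) / 6 = -1. So g = [1, -1]. Forward-check [6, 5, 4] * [1, -1]: h[0] = 6×1 = 6; h[1] = 6×-1 + 5×1 = -1; h[2] = 5×-1 + 4×1 = -1; h[3] = 4×-1 = -4 → [6, -1, -1, -4] ✓

[1, -1]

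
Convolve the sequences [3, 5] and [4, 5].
y[0] = 3×4 = 12; y[1] = 3×5 + 5×4 = 35; y[2] = 5×5 = 25

[12, 35, 25]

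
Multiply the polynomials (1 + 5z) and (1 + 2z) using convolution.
Ascending coefficients: a = [1, 5], b = [1, 2]. c[0] = 1×1 = 1; c[1] = 1×2 + 5×1 = 7; c[2] = 5×2 = 10. Result coefficients: [1, 7, 10] → 1 + 7z + 10z^2

1 + 7z + 10z^2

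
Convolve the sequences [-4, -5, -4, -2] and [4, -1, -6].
y[0] = -4×4 = -16; y[1] = -4×-1 + -5×4 = -16; y[2] = -4×-6 + -5×-1 + -4×4 = 13; y[3] = -5×-6 + -4×-1 + -2×4 = 26; y[4] = -4×-6 + -2×-1 = 26; y[5] = -2×-6 = 12

[-16, -16, 13, 26, 26, 12]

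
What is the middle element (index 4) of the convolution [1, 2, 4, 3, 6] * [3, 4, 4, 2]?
Use y[k] = Σ_i a[i]·b[k-i] at k=4. y[4] = 2×2 + 4×4 + 3×4 + 6×3 = 50

50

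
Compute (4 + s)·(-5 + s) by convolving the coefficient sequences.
Ascending coefficients: a = [4, 1], b = [-5, 1]. c[0] = 4×-5 = -20; c[1] = 4×1 + 1×-5 = -1; c[2] = 1×1 = 1. Result coefficients: [-20, -1, 1] → -20 - s + s^2

-20 - s + s^2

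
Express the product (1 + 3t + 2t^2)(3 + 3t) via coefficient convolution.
Ascending coefficients: a = [1, 3, 2], b = [3, 3]. c[0] = 1×3 = 3; c[1] = 1×3 + 3×3 = 12; c[2] = 3×3 + 2×3 = 15; c[3] = 2×3 = 6. Result coefficients: [3, 12, 15, 6] → 3 + 12t + 15t^2 + 6t^3

3 + 12t + 15t^2 + 6t^3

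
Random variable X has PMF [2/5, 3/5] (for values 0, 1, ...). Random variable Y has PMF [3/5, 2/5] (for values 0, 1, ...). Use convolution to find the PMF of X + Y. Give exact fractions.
P(X+Y=k) = Σ_i P(X=i)·P(Y=k-i) — a convolution of [2/5, 3/5] and [3/5, 2/5]. P(X+Y=0) = (2/5)×(3/5) = 6/25; P(X+Y=1) = (2/5)×(2/5) + (3/5)×(3/5) = 4/25 + 9/25 = 13/25; P(X+Y=2) = (3/5)×(2/5) = 6/25. PMF: [6/25, 13/25, 6/25] (sums to 1 ✓)

[6/25, 13/25, 6/25]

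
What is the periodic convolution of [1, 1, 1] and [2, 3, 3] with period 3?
Use y[k] = Σ_j s[j]·t[(k-j) mod 3]. y[0] = 1×2 + 1×3 + 1×3 = 8; y[1] = 1×3 + 1×2 + 1×3 = 8; y[2] = 1×3 + 1×3 + 1×2 = 8. Result: [8, 8, 8]

[8, 8, 8]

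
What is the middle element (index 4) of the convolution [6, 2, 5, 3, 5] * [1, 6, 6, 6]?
Use y[k] = Σ_i a[i]·b[k-i] at k=4. y[4] = 2×6 + 5×6 + 3×6 + 5×1 = 65

65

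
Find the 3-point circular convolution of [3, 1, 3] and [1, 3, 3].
Use y[k] = Σ_j s[j]·t[(k-j) mod 3]. y[0] = 3×1 + 1×3 + 3×3 = 15; y[1] = 3×3 + 1×1 + 3×3 = 19; y[2] = 3×3 + 1×3 + 3×1 = 15. Result: [15, 19, 15]

[15, 19, 15]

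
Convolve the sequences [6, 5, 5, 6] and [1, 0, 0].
y[0] = 6×1 = 6; y[1] = 6×0 + 5×1 = 5; y[2] = 6×0 + 5×0 + 5×1 = 5; y[3] = 5×0 + 5×0 + 6×1 = 6; y[4] = 5×0 + 6×0 = 0; y[5] = 6×0 = 0

[6, 5, 5, 6, 0, 0]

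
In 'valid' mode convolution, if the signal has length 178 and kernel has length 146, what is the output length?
'Valid' mode counts only positions where the kernel fully overlaps the signal: m - n + 1 = 178 - 146 + 1 = 33

33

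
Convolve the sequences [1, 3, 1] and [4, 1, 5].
y[0] = 1×4 = 4; y[1] = 1×1 + 3×4 = 13; y[2] = 1×5 + 3×1 + 1×4 = 12; y[3] = 3×5 + 1×1 = 16; y[4] = 1×5 = 5

[4, 13, 12, 16, 5]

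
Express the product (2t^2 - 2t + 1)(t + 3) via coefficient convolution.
Ascending coefficients: a = [1, -2, 2], b = [3, 1]. c[0] = 1×3 = 3; c[1] = 1×1 + -2×3 = -5; c[2] = -2×1 + 2×3 = 4; c[3] = 2×1 = 2. Result coefficients: [3, -5, 4, 2] → 2t^3 + 4t^2 - 5t + 3

2t^3 + 4t^2 - 5t + 3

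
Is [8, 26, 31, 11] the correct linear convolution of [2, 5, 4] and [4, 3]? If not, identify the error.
Recompute linear convolution of [2, 5, 4] and [4, 3]: y[0] = 2×4 = 8; y[1] = 2×3 + 5×4 = 26; y[2] = 5×3 + 4×4 = 31; y[3] = 4×3 = 12 → [8, 26, 31, 12]. Compare to given [8, 26, 31, 11]: they differ at index 3: given 11, correct 12, so answer: No

No. Error at index 3: given 11, correct 12.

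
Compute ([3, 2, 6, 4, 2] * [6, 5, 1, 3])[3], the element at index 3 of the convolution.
Use y[k] = Σ_i a[i]·b[k-i] at k=3. y[3] = 3×3 + 2×1 + 6×5 + 4×6 = 65

65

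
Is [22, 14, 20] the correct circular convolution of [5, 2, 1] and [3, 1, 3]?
Recompute circular convolution of [5, 2, 1] and [3, 1, 3]: y[0] = 5×3 + 2×3 + 1×1 = 22; y[1] = 5×1 + 2×3 + 1×3 = 14; y[2] = 5×3 + 2×1 + 1×3 = 20 → [22, 14, 20]. Given [22, 14, 20] matches, so answer: Yes

Yes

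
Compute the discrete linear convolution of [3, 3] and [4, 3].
y[0] = 3×4 = 12; y[1] = 3×3 + 3×4 = 21; y[2] = 3×3 = 9

[12, 21, 9]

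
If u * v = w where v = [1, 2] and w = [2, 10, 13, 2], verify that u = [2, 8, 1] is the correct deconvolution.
Forward-compute [2, 8, 1] * [1, 2]: w[0] = 2×1 = 2; w[1] = 2×2 + 8×1 = 12; w[2] = 8×2 + 1×1 = 17; w[3] = 1×2 = 2 → [2, 12, 17, 2]. Does not match given w = [2, 10, 13, 2].

Not verified. [2, 8, 1] * [1, 2] = [2, 12, 17, 2], which differs from [2, 10, 13, 2] at index 1.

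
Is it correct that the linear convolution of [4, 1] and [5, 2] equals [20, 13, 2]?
Recompute linear convolution of [4, 1] and [5, 2]: y[0] = 4×5 = 20; y[1] = 4×2 + 1×5 = 13; y[2] = 1×2 = 2 → [20, 13, 2]. Given [20, 13, 2] matches, so answer: Yes

Yes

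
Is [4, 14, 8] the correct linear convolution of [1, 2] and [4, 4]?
Recompute linear convolution of [1, 2] and [4, 4]: y[0] = 1×4 = 4; y[1] = 1×4 + 2×4 = 12; y[2] = 2×4 = 8 → [4, 12, 8]. Compare to given [4, 14, 8]: they differ at index 1: given 14, correct 12, so answer: No

No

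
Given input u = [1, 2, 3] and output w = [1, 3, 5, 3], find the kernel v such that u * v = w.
Output length 4 = len(u) + len(v) - 1 ⇒ len(v) = 2. Solve v forward using v[k] = (w[k] - Σ_{i≥1} u[i]·v[k-i]) / u[0]: v[0] = w[0] / u[0] = 1 / 1 = 1; v[1] = (w[1] - 2×1) / u[0] = (3 - 2×1) / 1 = 1. So v = [1, 1]. Forward-check [1, 2, 3] * [1, 1]: w[0] = 1×1 = 1; w[1] = 1×1 + 2×1 = 3; w[2] = 2×1 + 3×1 = 5; w[3] = 3×1 = 3 → [1, 3, 5, 3] ✓

[1, 1]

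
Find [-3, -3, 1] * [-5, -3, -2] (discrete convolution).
y[0] = -3×-5 = 15; y[1] = -3×-3 + -3×-5 = 24; y[2] = -3×-2 + -3×-3 + 1×-5 = 10; y[3] = -3×-2 + 1×-3 = 3; y[4] = 1×-2 = -2

[15, 24, 10, 3, -2]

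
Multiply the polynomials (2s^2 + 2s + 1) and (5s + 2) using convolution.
Ascending coefficients: a = [1, 2, 2], b = [2, 5]. c[0] = 1×2 = 2; c[1] = 1×5 + 2×2 = 9; c[2] = 2×5 + 2×2 = 14; c[3] = 2×5 = 10. Result coefficients: [2, 9, 14, 10] → 10s^3 + 14s^2 + 9s + 2

10s^3 + 14s^2 + 9s + 2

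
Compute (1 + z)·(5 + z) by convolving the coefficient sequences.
Ascending coefficients: a = [1, 1], b = [5, 1]. c[0] = 1×5 = 5; c[1] = 1×1 + 1×5 = 6; c[2] = 1×1 = 1. Result coefficients: [5, 6, 1] → 5 + 6z + z^2

5 + 6z + z^2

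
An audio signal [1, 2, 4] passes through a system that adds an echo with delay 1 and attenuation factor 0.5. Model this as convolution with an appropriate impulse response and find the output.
Direct-path + delayed-attenuated-path model → impulse response h = [1, 0.5] (1 at lag 0, 0.5 at lag 1). Output y[n] = x[n] + 0.5·x[n - 1] (with x[n] = 0 outside 0..2): y[0] = 1 + 0.5×0 = 1; y[1] = 2 + 0.5×1 = 2.5; y[2] = 4 + 0.5×2 = 5.0; y[3] = 0 + 0.5×4 = 2.0. So y = [1, 2.5, 5.0, 2.0]

[1, 2.5, 5.0, 2.0]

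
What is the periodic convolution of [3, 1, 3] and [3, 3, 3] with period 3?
Use y[k] = Σ_j s[j]·t[(k-j) mod 3]. y[0] = 3×3 + 1×3 + 3×3 = 21; y[1] = 3×3 + 1×3 + 3×3 = 21; y[2] = 3×3 + 1×3 + 3×3 = 21. Result: [21, 21, 21]

[21, 21, 21]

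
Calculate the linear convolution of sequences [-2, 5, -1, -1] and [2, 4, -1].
y[0] = -2×2 = -4; y[1] = -2×4 + 5×2 = 2; y[2] = -2×-1 + 5×4 + -1×2 = 20; y[3] = 5×-1 + -1×4 + -1×2 = -11; y[4] = -1×-1 + -1×4 = -3; y[5] = -1×-1 = 1

[-4, 2, 20, -11, -3, 1]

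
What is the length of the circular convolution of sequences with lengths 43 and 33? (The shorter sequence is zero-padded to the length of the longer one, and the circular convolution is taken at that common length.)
Circular convolution (zero-padding the shorter input) has length max(m, n) = max(43, 33) = 43

43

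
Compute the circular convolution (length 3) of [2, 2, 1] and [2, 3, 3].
Use y[k] = Σ_j x[j]·h[(k-j) mod 3]. y[0] = 2×2 + 2×3 + 1×3 = 13; y[1] = 2×3 + 2×2 + 1×3 = 13; y[2] = 2×3 + 2×3 + 1×2 = 14. Result: [13, 13, 14]

[13, 13, 14]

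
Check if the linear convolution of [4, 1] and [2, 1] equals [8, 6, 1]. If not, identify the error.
Recompute linear convolution of [4, 1] and [2, 1]: y[0] = 4×2 = 8; y[1] = 4×1 + 1×2 = 6; y[2] = 1×1 = 1 → [8, 6, 1]. Given [8, 6, 1] matches, so answer: Yes

Yes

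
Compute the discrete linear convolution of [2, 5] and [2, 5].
y[0] = 2×2 = 4; y[1] = 2×5 + 5×2 = 20; y[2] = 5×5 = 25

[4, 20, 25]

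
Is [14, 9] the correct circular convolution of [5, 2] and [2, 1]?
Recompute circular convolution of [5, 2] and [2, 1]: y[0] = 5×2 + 2×1 = 12; y[1] = 5×1 + 2×2 = 9 → [12, 9]. Compare to given [14, 9]: they differ at index 0: given 14, correct 12, so answer: No

No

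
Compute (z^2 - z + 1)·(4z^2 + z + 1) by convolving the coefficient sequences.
Ascending coefficients: a = [1, -1, 1], b = [1, 1, 4]. c[0] = 1×1 = 1; c[1] = 1×1 + -1×1 = 0; c[2] = 1×4 + -1×1 + 1×1 = 4; c[3] = -1×4 + 1×1 = -3; c[4] = 1×4 = 4. Result coefficients: [1, 0, 4, -3, 4] → 4z^4 - 3z^3 + 4z^2 + 1

4z^4 - 3z^3 + 4z^2 + 1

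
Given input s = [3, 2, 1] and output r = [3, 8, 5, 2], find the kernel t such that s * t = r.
Output length 4 = len(s) + len(t) - 1 ⇒ len(t) = 2. Solve t forward using t[k] = (r[k] - Σ_{i≥1} s[i]·t[k-i]) / s[0]: t[0] = r[0] / s[0] = 3 / 3 = 1; t[1] = (r[1] - 2×1) / s[0] = (8 - 2×1) / 3 = 2. So t = [1, 2]. Forward-check [3, 2, 1] * [1, 2]: r[0] = 3×1 = 3; r[1] = 3×2 + 2×1 = 8; r[2] = 2×2 + 1×1 = 5; r[3] = 1×2 = 2 → [3, 8, 5, 2] ✓

[1, 2]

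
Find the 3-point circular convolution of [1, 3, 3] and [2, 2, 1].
Use y[k] = Σ_j a[j]·b[(k-j) mod 3]. y[0] = 1×2 + 3×1 + 3×2 = 11; y[1] = 1×2 + 3×2 + 3×1 = 11; y[2] = 1×1 + 3×2 + 3×2 = 13. Result: [11, 11, 13]

[11, 11, 13]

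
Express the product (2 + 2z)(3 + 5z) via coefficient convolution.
Ascending coefficients: a = [2, 2], b = [3, 5]. c[0] = 2×3 = 6; c[1] = 2×5 + 2×3 = 16; c[2] = 2×5 = 10. Result coefficients: [6, 16, 10] → 6 + 16z + 10z^2

6 + 16z + 10z^2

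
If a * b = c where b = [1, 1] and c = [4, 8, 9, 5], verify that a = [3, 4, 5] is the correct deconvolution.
Forward-compute [3, 4, 5] * [1, 1]: c[0] = 3×1 = 3; c[1] = 3×1 + 4×1 = 7; c[2] = 4×1 + 5×1 = 9; c[3] = 5×1 = 5 → [3, 7, 9, 5]. Does not match given c = [4, 8, 9, 5].

Not verified. [3, 4, 5] * [1, 1] = [3, 7, 9, 5], which differs from [4, 8, 9, 5] at index 0.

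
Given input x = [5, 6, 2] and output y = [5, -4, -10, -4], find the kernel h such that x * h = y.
Output length 4 = len(x) + len(h) - 1 ⇒ len(h) = 2. Solve h forward using h[k] = (y[k] - Σ_{i≥1} x[i]·h[k-i]) / x[0]: h[0] = y[0] / x[0] = 5 / 5 = 1; h[1] = (y[1] - 6×1) / x[0] = (-4 - 6×1) / 5 = -2. So h = [1, -2]. Forward-check [5, 6, 2] * [1, -2]: y[0] = 5×1 = 5; y[1] = 5×-2 + 6×1 = -4; y[2] = 6×-2 + 2×1 = -10; y[3] = 2×-2 = -4 → [5, -4, -10, -4] ✓

[1, -2]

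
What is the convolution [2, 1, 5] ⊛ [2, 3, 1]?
y[0] = 2×2 = 4; y[1] = 2×3 + 1×2 = 8; y[2] = 2×1 + 1×3 + 5×2 = 15; y[3] = 1×1 + 5×3 = 16; y[4] = 5×1 = 5

[4, 8, 15, 16, 5]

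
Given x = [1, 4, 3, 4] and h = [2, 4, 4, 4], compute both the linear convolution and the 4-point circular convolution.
Linear: y_lin[0] = 1×2 = 2; y_lin[1] = 1×4 + 4×2 = 12; y_lin[2] = 1×4 + 4×4 + 3×2 = 26; y_lin[3] = 1×4 + 4×4 + 3×4 + 4×2 = 40; y_lin[4] = 4×4 + 3×4 + 4×4 = 44; y_lin[5] = 3×4 + 4×4 = 28; y_lin[6] = 4×4 = 16 → [2, 12, 26, 40, 44, 28, 16]. Circular (length 4): y[0] = 1×2 + 4×4 + 3×4 + 4×4 = 46; y[1] = 1×4 + 4×2 + 3×4 + 4×4 = 40; y[2] = 1×4 + 4×4 + 3×2 + 4×4 = 42; y[3] = 1×4 + 4×4 + 3×4 + 4×2 = 40 → [46, 40, 42, 40]

Linear: [2, 12, 26, 40, 44, 28, 16], Circular: [46, 40, 42, 40]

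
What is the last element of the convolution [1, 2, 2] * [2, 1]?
Use y[k] = Σ_i a[i]·b[k-i] at k=3. y[3] = 2×1 = 2

2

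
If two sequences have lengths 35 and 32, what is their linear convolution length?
Linear/full convolution length: m + n - 1 = 35 + 32 - 1 = 66

66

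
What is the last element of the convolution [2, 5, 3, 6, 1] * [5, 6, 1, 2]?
Use y[k] = Σ_i a[i]·b[k-i] at k=7. y[7] = 1×2 = 2

2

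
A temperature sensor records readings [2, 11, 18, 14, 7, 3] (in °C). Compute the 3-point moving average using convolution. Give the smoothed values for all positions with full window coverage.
3-point moving average kernel = [1, 1, 1]. Apply in 'valid' mode (full window coverage): avg[0] = (2 + 11 + 18) / 3 = 10.33; avg[1] = (11 + 18 + 14) / 3 = 14.33; avg[2] = (18 + 14 + 7) / 3 = 13.0; avg[3] = (14 + 7 + 3) / 3 = 8.0. Smoothed values: [10.33, 14.33, 13.0, 8.0]

[10.33, 14.33, 13.0, 8.0]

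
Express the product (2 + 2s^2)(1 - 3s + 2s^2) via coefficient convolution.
Ascending coefficients: a = [2, 0, 2], b = [1, -3, 2]. c[0] = 2×1 = 2; c[1] = 2×-3 + 0×1 = -6; c[2] = 2×2 + 0×-3 + 2×1 = 6; c[3] = 0×2 + 2×-3 = -6; c[4] = 2×2 = 4. Result coefficients: [2, -6, 6, -6, 4] → 2 - 6s + 6s^2 - 6s^3 + 4s^4

2 - 6s + 6s^2 - 6s^3 + 4s^4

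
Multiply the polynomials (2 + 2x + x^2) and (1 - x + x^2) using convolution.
Ascending coefficients: a = [2, 2, 1], b = [1, -1, 1]. c[0] = 2×1 = 2; c[1] = 2×-1 + 2×1 = 0; c[2] = 2×1 + 2×-1 + 1×1 = 1; c[3] = 2×1 + 1×-1 = 1; c[4] = 1×1 = 1. Result coefficients: [2, 0, 1, 1, 1] → 2 + x^2 + x^3 + x^4

2 + x^2 + x^3 + x^4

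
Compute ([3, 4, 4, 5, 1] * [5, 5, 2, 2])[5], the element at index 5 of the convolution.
Use y[k] = Σ_i a[i]·b[k-i] at k=5. y[5] = 4×2 + 5×2 + 1×5 = 23

23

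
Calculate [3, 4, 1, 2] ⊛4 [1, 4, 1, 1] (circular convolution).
Use y[k] = Σ_j s[j]·t[(k-j) mod 4]. y[0] = 3×1 + 4×1 + 1×1 + 2×4 = 16; y[1] = 3×4 + 4×1 + 1×1 + 2×1 = 19; y[2] = 3×1 + 4×4 + 1×1 + 2×1 = 22; y[3] = 3×1 + 4×1 + 1×4 + 2×1 = 13. Result: [16, 19, 22, 13]

[16, 19, 22, 13]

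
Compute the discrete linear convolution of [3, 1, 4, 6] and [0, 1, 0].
y[0] = 3×0 = 0; y[1] = 3×1 + 1×0 = 3; y[2] = 3×0 + 1×1 + 4×0 = 1; y[3] = 1×0 + 4×1 + 6×0 = 4; y[4] = 4×0 + 6×1 = 6; y[5] = 6×0 = 0

[0, 3, 1, 4, 6, 0]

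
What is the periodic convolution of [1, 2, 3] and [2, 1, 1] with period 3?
Use y[k] = Σ_j x[j]·h[(k-j) mod 3]. y[0] = 1×2 + 2×1 + 3×1 = 7; y[1] = 1×1 + 2×2 + 3×1 = 8; y[2] = 1×1 + 2×1 + 3×2 = 9. Result: [7, 8, 9]

[7, 8, 9]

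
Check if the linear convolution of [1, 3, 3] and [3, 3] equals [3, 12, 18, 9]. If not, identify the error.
Recompute linear convolution of [1, 3, 3] and [3, 3]: y[0] = 1×3 = 3; y[1] = 1×3 + 3×3 = 12; y[2] = 3×3 + 3×3 = 18; y[3] = 3×3 = 9 → [3, 12, 18, 9]. Given [3, 12, 18, 9] matches, so answer: Yes

Yes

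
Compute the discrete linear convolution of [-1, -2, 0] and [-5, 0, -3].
y[0] = -1×-5 = 5; y[1] = -1×0 + -2×-5 = 10; y[2] = -1×-3 + -2×0 + 0×-5 = 3; y[3] = -2×-3 + 0×0 = 6; y[4] = 0×-3 = 0

[5, 10, 3, 6, 0]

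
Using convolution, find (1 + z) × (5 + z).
Ascending coefficients: a = [1, 1], b = [5, 1]. c[0] = 1×5 = 5; c[1] = 1×1 + 1×5 = 6; c[2] = 1×1 = 1. Result coefficients: [5, 6, 1] → 5 + 6z + z^2

5 + 6z + z^2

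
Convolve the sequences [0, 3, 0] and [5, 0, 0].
y[0] = 0×5 = 0; y[1] = 0×0 + 3×5 = 15; y[2] = 0×0 + 3×0 + 0×5 = 0; y[3] = 3×0 + 0×0 = 0; y[4] = 0×0 = 0

[0, 15, 0, 0, 0]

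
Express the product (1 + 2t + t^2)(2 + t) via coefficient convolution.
Ascending coefficients: a = [1, 2, 1], b = [2, 1]. c[0] = 1×2 = 2; c[1] = 1×1 + 2×2 = 5; c[2] = 2×1 + 1×2 = 4; c[3] = 1×1 = 1. Result coefficients: [2, 5, 4, 1] → 2 + 5t + 4t^2 + t^3

2 + 5t + 4t^2 + t^3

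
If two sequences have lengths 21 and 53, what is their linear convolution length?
Linear/full convolution length: m + n - 1 = 21 + 53 - 1 = 73

73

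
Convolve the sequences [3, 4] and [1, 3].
y[0] = 3×1 = 3; y[1] = 3×3 + 4×1 = 13; y[2] = 4×3 = 12

[3, 13, 12]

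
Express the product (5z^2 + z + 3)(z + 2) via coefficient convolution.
Ascending coefficients: a = [3, 1, 5], b = [2, 1]. c[0] = 3×2 = 6; c[1] = 3×1 + 1×2 = 5; c[2] = 1×1 + 5×2 = 11; c[3] = 5×1 = 5. Result coefficients: [6, 5, 11, 5] → 5z^3 + 11z^2 + 5z + 6

5z^3 + 11z^2 + 5z + 6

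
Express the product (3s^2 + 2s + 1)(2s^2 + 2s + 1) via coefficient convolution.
Ascending coefficients: a = [1, 2, 3], b = [1, 2, 2]. c[0] = 1×1 = 1; c[1] = 1×2 + 2×1 = 4; c[2] = 1×2 + 2×2 + 3×1 = 9; c[3] = 2×2 + 3×2 = 10; c[4] = 3×2 = 6. Result coefficients: [1, 4, 9, 10, 6] → 6s^4 + 10s^3 + 9s^2 + 4s + 1

6s^4 + 10s^3 + 9s^2 + 4s + 1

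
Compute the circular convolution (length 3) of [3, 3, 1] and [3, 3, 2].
Use y[k] = Σ_j f[j]·g[(k-j) mod 3]. y[0] = 3×3 + 3×2 + 1×3 = 18; y[1] = 3×3 + 3×3 + 1×2 = 20; y[2] = 3×2 + 3×3 + 1×3 = 18. Result: [18, 20, 18]

[18, 20, 18]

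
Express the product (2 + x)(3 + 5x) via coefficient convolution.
Ascending coefficients: a = [2, 1], b = [3, 5]. c[0] = 2×3 = 6; c[1] = 2×5 + 1×3 = 13; c[2] = 1×5 = 5. Result coefficients: [6, 13, 5] → 6 + 13x + 5x^2

6 + 13x + 5x^2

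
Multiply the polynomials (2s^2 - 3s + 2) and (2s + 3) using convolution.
Ascending coefficients: a = [2, -3, 2], b = [3, 2]. c[0] = 2×3 = 6; c[1] = 2×2 + -3×3 = -5; c[2] = -3×2 + 2×3 = 0; c[3] = 2×2 = 4. Result coefficients: [6, -5, 0, 4] → 4s^3 - 5s + 6

4s^3 - 5s + 6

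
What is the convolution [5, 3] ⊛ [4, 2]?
y[0] = 5×4 = 20; y[1] = 5×2 + 3×4 = 22; y[2] = 3×2 = 6

[20, 22, 6]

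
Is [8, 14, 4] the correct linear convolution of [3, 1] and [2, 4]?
Recompute linear convolution of [3, 1] and [2, 4]: y[0] = 3×2 = 6; y[1] = 3×4 + 1×2 = 14; y[2] = 1×4 = 4 → [6, 14, 4]. Compare to given [8, 14, 4]: they differ at index 0: given 8, correct 6, so answer: No

No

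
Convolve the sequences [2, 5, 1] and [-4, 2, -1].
y[0] = 2×-4 = -8; y[1] = 2×2 + 5×-4 = -16; y[2] = 2×-1 + 5×2 + 1×-4 = 4; y[3] = 5×-1 + 1×2 = -3; y[4] = 1×-1 = -1

[-8, -16, 4, -3, -1]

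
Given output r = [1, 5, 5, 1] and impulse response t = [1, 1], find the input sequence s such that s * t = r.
Deconvolve r=[1, 5, 5, 1] by t=[1, 1]. Since t[0]=1, solve forward: s[0] = r[0] / 1 = 1; s[1] = (r[1] - 1×1) / 1 = 4; s[2] = (r[2] - 4×1) / 1 = 1. So s = [1, 4, 1]. Check by forward convolution: r[0] = 1×1 = 1; r[1] = 1×1 + 4×1 = 5; r[2] = 4×1 + 1×1 = 5; r[3] = 1×1 = 1

[1, 4, 1]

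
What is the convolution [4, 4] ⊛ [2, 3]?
y[0] = 4×2 = 8; y[1] = 4×3 + 4×2 = 20; y[2] = 4×3 = 12

[8, 20, 12]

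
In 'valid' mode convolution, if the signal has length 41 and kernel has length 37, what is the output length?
'Valid' mode counts only positions where the kernel fully overlaps the signal: m - n + 1 = 41 - 37 + 1 = 5

5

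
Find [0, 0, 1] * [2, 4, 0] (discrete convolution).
y[0] = 0×2 = 0; y[1] = 0×4 + 0×2 = 0; y[2] = 0×0 + 0×4 + 1×2 = 2; y[3] = 0×0 + 1×4 = 4; y[4] = 1×0 = 0

[0, 0, 2, 4, 0]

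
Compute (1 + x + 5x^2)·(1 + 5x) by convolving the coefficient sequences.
Ascending coefficients: a = [1, 1, 5], b = [1, 5]. c[0] = 1×1 = 1; c[1] = 1×5 + 1×1 = 6; c[2] = 1×5 + 5×1 = 10; c[3] = 5×5 = 25. Result coefficients: [1, 6, 10, 25] → 1 + 6x + 10x^2 + 25x^3

1 + 6x + 10x^2 + 25x^3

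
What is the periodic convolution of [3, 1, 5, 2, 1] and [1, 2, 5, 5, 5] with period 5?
Use y[k] = Σ_j x[j]·h[(k-j) mod 5]. y[0] = 3×1 + 1×5 + 5×5 + 2×5 + 1×2 = 45; y[1] = 3×2 + 1×1 + 5×5 + 2×5 + 1×5 = 47; y[2] = 3×5 + 1×2 + 5×1 + 2×5 + 1×5 = 37; y[3] = 3×5 + 1×5 + 5×2 + 2×1 + 1×5 = 37; y[4] = 3×5 + 1×5 + 5×5 + 2×2 + 1×1 = 50. Result: [45, 47, 37, 37, 50]

[45, 47, 37, 37, 50]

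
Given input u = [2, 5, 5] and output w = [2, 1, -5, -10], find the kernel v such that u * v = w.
Output length 4 = len(u) + len(v) - 1 ⇒ len(v) = 2. Solve v forward using v[k] = (w[k] - Σ_{i≥1} u[i]·v[k-i]) / u[0]: v[0] = w[0] / u[0] = 2 / 2 = 1; v[1] = (w[1] - 5×1) / u[0] = (1 - 5×1) / 2 = -2. So v = [1, -2]. Forward-check [2, 5, 5] * [1, -2]: w[0] = 2×1 = 2; w[1] = 2×-2 + 5×1 = 1; w[2] = 5×-2 + 5×1 = -5; w[3] = 5×-2 = -10 → [2, 1, -5, -10] ✓

[1, -2]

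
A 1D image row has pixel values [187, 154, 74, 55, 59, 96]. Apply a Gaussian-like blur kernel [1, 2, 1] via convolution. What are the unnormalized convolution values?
Convolve image row [187, 154, 74, 55, 59, 96] with kernel [1, 2, 1]: y[0] = 187×1 = 187; y[1] = 187×2 + 154×1 = 528; y[2] = 187×1 + 154×2 + 74×1 = 569; y[3] = 154×1 + 74×2 + 55×1 = 357; y[4] = 74×1 + 55×2 + 59×1 = 243; y[5] = 55×1 + 59×2 + 96×1 = 269; y[6] = 59×1 + 96×2 = 251; y[7] = 96×1 = 96 → [187, 528, 569, 357, 243, 269, 251, 96]. Normalization factor = sum(kernel) = 4.

[187, 528, 569, 357, 243, 269, 251, 96]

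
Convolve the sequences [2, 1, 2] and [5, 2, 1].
y[0] = 2×5 = 10; y[1] = 2×2 + 1×5 = 9; y[2] = 2×1 + 1×2 + 2×5 = 14; y[3] = 1×1 + 2×2 = 5; y[4] = 2×1 = 2

[10, 9, 14, 5, 2]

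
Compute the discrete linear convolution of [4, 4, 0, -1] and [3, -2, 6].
y[0] = 4×3 = 12; y[1] = 4×-2 + 4×3 = 4; y[2] = 4×6 + 4×-2 + 0×3 = 16; y[3] = 4×6 + 0×-2 + -1×3 = 21; y[4] = 0×6 + -1×-2 = 2; y[5] = -1×6 = -6

[12, 4, 16, 21, 2, -6]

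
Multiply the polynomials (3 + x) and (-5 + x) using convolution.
Ascending coefficients: a = [3, 1], b = [-5, 1]. c[0] = 3×-5 = -15; c[1] = 3×1 + 1×-5 = -2; c[2] = 1×1 = 1. Result coefficients: [-15, -2, 1] → -15 - 2x + x^2

-15 - 2x + x^2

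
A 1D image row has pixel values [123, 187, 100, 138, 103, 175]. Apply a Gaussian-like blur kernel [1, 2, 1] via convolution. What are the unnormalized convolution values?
Convolve image row [123, 187, 100, 138, 103, 175] with kernel [1, 2, 1]: y[0] = 123×1 = 123; y[1] = 123×2 + 187×1 = 433; y[2] = 123×1 + 187×2 + 100×1 = 597; y[3] = 187×1 + 100×2 + 138×1 = 525; y[4] = 100×1 + 138×2 + 103×1 = 479; y[5] = 138×1 + 103×2 + 175×1 = 519; y[6] = 103×1 + 175×2 = 453; y[7] = 175×1 = 175 → [123, 433, 597, 525, 479, 519, 453, 175]. Normalization factor = sum(kernel) = 4.

[123, 433, 597, 525, 479, 519, 453, 175]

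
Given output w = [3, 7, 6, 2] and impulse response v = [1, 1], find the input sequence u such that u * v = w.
Deconvolve w=[3, 7, 6, 2] by v=[1, 1]. Since v[0]=1, solve forward: u[0] = w[0] / 1 = 3; u[1] = (w[1] - 3×1) / 1 = 4; u[2] = (w[2] - 4×1) / 1 = 2. So u = [3, 4, 2]. Check by forward convolution: w[0] = 3×1 = 3; w[1] = 3×1 + 4×1 = 7; w[2] = 4×1 + 2×1 = 6; w[3] = 2×1 = 2

[3, 4, 2]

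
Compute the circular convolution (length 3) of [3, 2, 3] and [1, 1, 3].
Use y[k] = Σ_j s[j]·t[(k-j) mod 3]. y[0] = 3×1 + 2×3 + 3×1 = 12; y[1] = 3×1 + 2×1 + 3×3 = 14; y[2] = 3×3 + 2×1 + 3×1 = 14. Result: [12, 14, 14]

[12, 14, 14]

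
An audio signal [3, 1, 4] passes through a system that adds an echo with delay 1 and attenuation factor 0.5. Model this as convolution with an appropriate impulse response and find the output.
Direct-path + delayed-attenuated-path model → impulse response h = [1, 0.5] (1 at lag 0, 0.5 at lag 1). Output y[n] = x[n] + 0.5·x[n - 1] (with x[n] = 0 outside 0..2): y[0] = 3 + 0.5×0 = 3; y[1] = 1 + 0.5×3 = 2.5; y[2] = 4 + 0.5×1 = 4.5; y[3] = 0 + 0.5×4 = 2.0. So y = [3, 2.5, 4.5, 2.0]

[3, 2.5, 4.5, 2.0]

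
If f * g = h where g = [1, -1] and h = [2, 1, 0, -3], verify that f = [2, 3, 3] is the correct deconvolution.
Forward-compute [2, 3, 3] * [1, -1]: h[0] = 2×1 = 2; h[1] = 2×-1 + 3×1 = 1; h[2] = 3×-1 + 3×1 = 0; h[3] = 3×-1 = -3 → [2, 1, 0, -3]. Matches given h = [2, 1, 0, -3], so verified.

Verified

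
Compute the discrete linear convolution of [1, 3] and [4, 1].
y[0] = 1×4 = 4; y[1] = 1×1 + 3×4 = 13; y[2] = 3×1 = 3

[4, 13, 3]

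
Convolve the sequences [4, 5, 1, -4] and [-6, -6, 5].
y[0] = 4×-6 = -24; y[1] = 4×-6 + 5×-6 = -54; y[2] = 4×5 + 5×-6 + 1×-6 = -16; y[3] = 5×5 + 1×-6 + -4×-6 = 43; y[4] = 1×5 + -4×-6 = 29; y[5] = -4×5 = -20

[-24, -54, -16, 43, 29, -20]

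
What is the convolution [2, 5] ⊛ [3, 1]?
y[0] = 2×3 = 6; y[1] = 2×1 + 5×3 = 17; y[2] = 5×1 = 5

[6, 17, 5]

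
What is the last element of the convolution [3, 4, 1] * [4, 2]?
Use y[k] = Σ_i a[i]·b[k-i] at k=3. y[3] = 1×2 = 2

2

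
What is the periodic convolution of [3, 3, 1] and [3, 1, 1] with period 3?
Use y[k] = Σ_j u[j]·v[(k-j) mod 3]. y[0] = 3×3 + 3×1 + 1×1 = 13; y[1] = 3×1 + 3×3 + 1×1 = 13; y[2] = 3×1 + 3×1 + 1×3 = 9. Result: [13, 13, 9]

[13, 13, 9]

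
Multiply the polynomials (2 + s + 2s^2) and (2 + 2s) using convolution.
Ascending coefficients: a = [2, 1, 2], b = [2, 2]. c[0] = 2×2 = 4; c[1] = 2×2 + 1×2 = 6; c[2] = 1×2 + 2×2 = 6; c[3] = 2×2 = 4. Result coefficients: [4, 6, 6, 4] → 4 + 6s + 6s^2 + 4s^3

4 + 6s + 6s^2 + 4s^3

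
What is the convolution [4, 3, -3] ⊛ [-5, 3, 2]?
y[0] = 4×-5 = -20; y[1] = 4×3 + 3×-5 = -3; y[2] = 4×2 + 3×3 + -3×-5 = 32; y[3] = 3×2 + -3×3 = -3; y[4] = -3×2 = -6

[-20, -3, 32, -3, -6]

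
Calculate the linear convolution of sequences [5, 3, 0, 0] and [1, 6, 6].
y[0] = 5×1 = 5; y[1] = 5×6 + 3×1 = 33; y[2] = 5×6 + 3×6 + 0×1 = 48; y[3] = 3×6 + 0×6 + 0×1 = 18; y[4] = 0×6 + 0×6 = 0; y[5] = 0×6 = 0

[5, 33, 48, 18, 0, 0]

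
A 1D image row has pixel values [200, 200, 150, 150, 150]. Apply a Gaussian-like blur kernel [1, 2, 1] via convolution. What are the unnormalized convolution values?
Convolve image row [200, 200, 150, 150, 150] with kernel [1, 2, 1]: y[0] = 200×1 = 200; y[1] = 200×2 + 200×1 = 600; y[2] = 200×1 + 200×2 + 150×1 = 750; y[3] = 200×1 + 150×2 + 150×1 = 650; y[4] = 150×1 + 150×2 + 150×1 = 600; y[5] = 150×1 + 150×2 = 450; y[6] = 150×1 = 150 → [200, 600, 750, 650, 600, 450, 150]. Normalization factor = sum(kernel) = 4.

[200, 600, 750, 650, 600, 450, 150]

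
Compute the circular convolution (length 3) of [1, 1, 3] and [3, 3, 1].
Use y[k] = Σ_j a[j]·b[(k-j) mod 3]. y[0] = 1×3 + 1×1 + 3×3 = 13; y[1] = 1×3 + 1×3 + 3×1 = 9; y[2] = 1×1 + 1×3 + 3×3 = 13. Result: [13, 9, 13]

[13, 9, 13]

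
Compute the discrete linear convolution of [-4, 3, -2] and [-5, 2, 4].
y[0] = -4×-5 = 20; y[1] = -4×2 + 3×-5 = -23; y[2] = -4×4 + 3×2 + -2×-5 = 0; y[3] = 3×4 + -2×2 = 8; y[4] = -2×4 = -8

[20, -23, 0, 8, -8]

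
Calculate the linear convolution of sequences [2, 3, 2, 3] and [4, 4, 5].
y[0] = 2×4 = 8; y[1] = 2×4 + 3×4 = 20; y[2] = 2×5 + 3×4 + 2×4 = 30; y[3] = 3×5 + 2×4 + 3×4 = 35; y[4] = 2×5 + 3×4 = 22; y[5] = 3×5 = 15

[8, 20, 30, 35, 22, 15]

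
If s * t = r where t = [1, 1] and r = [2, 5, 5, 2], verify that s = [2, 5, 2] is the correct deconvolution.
Forward-compute [2, 5, 2] * [1, 1]: r[0] = 2×1 = 2; r[1] = 2×1 + 5×1 = 7; r[2] = 5×1 + 2×1 = 7; r[3] = 2×1 = 2 → [2, 7, 7, 2]. Does not match given r = [2, 5, 5, 2].

Not verified. [2, 5, 2] * [1, 1] = [2, 7, 7, 2], which differs from [2, 5, 5, 2] at index 1.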